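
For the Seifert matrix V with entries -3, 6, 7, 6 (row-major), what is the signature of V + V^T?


Step 1: V + V^T = [[-6, 13], [13, 12]]
Step 2: trace = 6, det = -241
Step 3: Discriminant = 6^2 - 4*(-241) = 1000
Step 4: Eigenvalues: 18.8114, -12.8114
Step 5: Signature = (# positive eigenvalues) - (# negative eigenvalues) = 0

0


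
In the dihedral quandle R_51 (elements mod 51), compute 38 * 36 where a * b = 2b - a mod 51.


38 * 36 = 2*36 - 38 mod 51
= 72 - 38 mod 51
= 34 mod 51 = 34

34


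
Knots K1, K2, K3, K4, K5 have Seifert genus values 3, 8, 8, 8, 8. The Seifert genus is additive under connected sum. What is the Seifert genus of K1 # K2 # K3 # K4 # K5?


The Seifert genus is additive under connected sum.
Seifert genus(K1 # K2 # K3 # K4 # K5) = (3) + (8) + (8) + (8) + (8)
= 35

35


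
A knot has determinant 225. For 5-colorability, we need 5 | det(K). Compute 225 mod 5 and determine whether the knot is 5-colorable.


Step 1: A knot is p-colorable if and only if p divides its determinant.
Step 2: Compute 225 mod 5.
225 = 45 * 5 + 0
Step 3: 225 mod 5 = 0
Step 4: The knot is 5-colorable: yes

0


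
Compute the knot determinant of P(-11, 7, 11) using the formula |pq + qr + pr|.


Step 1: Compute pq + qr + pr.
pq = (-11)*7 = -77
qr = 7*11 = 77
pr = (-11)*11 = -121
pq + qr + pr = -77 + 77 + (-121) = -121
Step 2: Take absolute value.
det(P(-11,7,11)) = |-121| = 121

121


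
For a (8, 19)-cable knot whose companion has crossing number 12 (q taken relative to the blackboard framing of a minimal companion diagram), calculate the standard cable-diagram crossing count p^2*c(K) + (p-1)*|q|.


Step 1: Each of the c(K) crossings of the companion diagram becomes p*p = p^2 crossings among the p parallel strands, and each of the |q| twists s_1 s_2 ... s_(p-1) adds (p-1) crossings.
  Crossings = p^2 * c(K) + (p-1)*|q|
Step 2: = 8^2 * 12 + (8-1)*19
Step 3: = 64*12 + 7*19
Step 4: = 768 + 133 = 901

901


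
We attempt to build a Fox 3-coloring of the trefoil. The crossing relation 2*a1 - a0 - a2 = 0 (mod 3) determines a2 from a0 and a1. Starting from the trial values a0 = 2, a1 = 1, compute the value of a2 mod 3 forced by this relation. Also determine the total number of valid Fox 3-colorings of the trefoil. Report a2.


Step 1: Apply the given crossing relation 2*a1 - a0 - a2 = 0 (mod 3).
  a2 = 2*a1 - a0 mod 3
  a2 = 2*1 - 2 mod 3
  a2 = 2 - 2 mod 3
  a2 = 0 mod 3 = 0
Step 2: The trefoil has determinant 3.
  Number of Fox p-colorings (p prime) is p^2 if p = 3, else p.
  Since p = 3 divides det = 3, the trefoil is 3-colorable.
  (Indeed for p = 3 any choice of a0, a1 extends to a valid coloring; the trial (a0, a1, a2) = (2, 1, 0) satisfies all three crossing relations.)
  Total colorings = 3^2 = 9
Step 3: a2 = 0, total Fox 3-colorings = 9

0


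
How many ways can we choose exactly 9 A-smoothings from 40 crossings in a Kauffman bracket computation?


We choose which 9 of 40 crossings get A-smoothings.
C(40, 9) = 40! / (9! * 31!)
= 273438880

273438880


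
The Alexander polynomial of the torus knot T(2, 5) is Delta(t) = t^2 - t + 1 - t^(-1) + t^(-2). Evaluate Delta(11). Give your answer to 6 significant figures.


Substituting t = 11 into Delta(t) = t^2 - t + 1 - t^(-1) + t^(-2):
Term values: (121) + (-11) + (1) + (-0.0909091) + (0.00826446)
Sum = 110.9173554
Rounded to 6 significant figures: 110.917

110.917


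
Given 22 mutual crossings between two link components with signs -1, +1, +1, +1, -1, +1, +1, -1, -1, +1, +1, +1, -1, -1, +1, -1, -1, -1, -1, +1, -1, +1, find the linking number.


Step 1: Count positive crossings: 11
Step 2: Count negative crossings: 11
Step 3: Sum of signs = 11 - 11 = 0
Step 4: Linking number = sum/2 = 0/2 = 0

0


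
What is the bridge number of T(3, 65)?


The bridge number of T(p,q) is min(p,q).
min(3, 65) = 3

3


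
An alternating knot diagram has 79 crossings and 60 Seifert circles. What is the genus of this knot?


For alternating knots, g = (c - s + 1)/2.
= (79 - 60 + 1)/2
= 20/2 = 10

10


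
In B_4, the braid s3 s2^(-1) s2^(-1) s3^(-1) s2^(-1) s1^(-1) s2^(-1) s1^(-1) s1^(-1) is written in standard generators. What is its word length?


The word length counts the number of generators (including inverses).
Listing each generator: s3, s2^(-1), s2^(-1), s3^(-1), s2^(-1), s1^(-1), s2^(-1), s1^(-1), s1^(-1)
There are 9 generators in this braid word.

9


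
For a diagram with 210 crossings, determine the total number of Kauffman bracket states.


Each crossing contributes 2 choices (A-smoothing or B-smoothing).
Total states = 2^210 = 1645504557321206042154969182557350504982735865633579863348609024

1645504557321206042154969182557350504982735865633579863348609024


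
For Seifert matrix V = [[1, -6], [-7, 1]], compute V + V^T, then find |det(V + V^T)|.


Step 1: Form V + V^T where V = [[1, -6], [-7, 1]]
  V^T = [[1, -7], [-6, 1]]
  V + V^T = [[2, -13], [-13, 2]]
Step 2: det(V + V^T) = 2*2 - (-13)*(-13)
  = 4 - 169 = -165
Step 3: Knot determinant = |det(V + V^T)| = |-165| = 165

165


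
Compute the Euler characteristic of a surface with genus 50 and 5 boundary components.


chi = 2 - 2g - b
= 2 - 2*50 - 5
= 2 - 100 - 5 = -103

-103


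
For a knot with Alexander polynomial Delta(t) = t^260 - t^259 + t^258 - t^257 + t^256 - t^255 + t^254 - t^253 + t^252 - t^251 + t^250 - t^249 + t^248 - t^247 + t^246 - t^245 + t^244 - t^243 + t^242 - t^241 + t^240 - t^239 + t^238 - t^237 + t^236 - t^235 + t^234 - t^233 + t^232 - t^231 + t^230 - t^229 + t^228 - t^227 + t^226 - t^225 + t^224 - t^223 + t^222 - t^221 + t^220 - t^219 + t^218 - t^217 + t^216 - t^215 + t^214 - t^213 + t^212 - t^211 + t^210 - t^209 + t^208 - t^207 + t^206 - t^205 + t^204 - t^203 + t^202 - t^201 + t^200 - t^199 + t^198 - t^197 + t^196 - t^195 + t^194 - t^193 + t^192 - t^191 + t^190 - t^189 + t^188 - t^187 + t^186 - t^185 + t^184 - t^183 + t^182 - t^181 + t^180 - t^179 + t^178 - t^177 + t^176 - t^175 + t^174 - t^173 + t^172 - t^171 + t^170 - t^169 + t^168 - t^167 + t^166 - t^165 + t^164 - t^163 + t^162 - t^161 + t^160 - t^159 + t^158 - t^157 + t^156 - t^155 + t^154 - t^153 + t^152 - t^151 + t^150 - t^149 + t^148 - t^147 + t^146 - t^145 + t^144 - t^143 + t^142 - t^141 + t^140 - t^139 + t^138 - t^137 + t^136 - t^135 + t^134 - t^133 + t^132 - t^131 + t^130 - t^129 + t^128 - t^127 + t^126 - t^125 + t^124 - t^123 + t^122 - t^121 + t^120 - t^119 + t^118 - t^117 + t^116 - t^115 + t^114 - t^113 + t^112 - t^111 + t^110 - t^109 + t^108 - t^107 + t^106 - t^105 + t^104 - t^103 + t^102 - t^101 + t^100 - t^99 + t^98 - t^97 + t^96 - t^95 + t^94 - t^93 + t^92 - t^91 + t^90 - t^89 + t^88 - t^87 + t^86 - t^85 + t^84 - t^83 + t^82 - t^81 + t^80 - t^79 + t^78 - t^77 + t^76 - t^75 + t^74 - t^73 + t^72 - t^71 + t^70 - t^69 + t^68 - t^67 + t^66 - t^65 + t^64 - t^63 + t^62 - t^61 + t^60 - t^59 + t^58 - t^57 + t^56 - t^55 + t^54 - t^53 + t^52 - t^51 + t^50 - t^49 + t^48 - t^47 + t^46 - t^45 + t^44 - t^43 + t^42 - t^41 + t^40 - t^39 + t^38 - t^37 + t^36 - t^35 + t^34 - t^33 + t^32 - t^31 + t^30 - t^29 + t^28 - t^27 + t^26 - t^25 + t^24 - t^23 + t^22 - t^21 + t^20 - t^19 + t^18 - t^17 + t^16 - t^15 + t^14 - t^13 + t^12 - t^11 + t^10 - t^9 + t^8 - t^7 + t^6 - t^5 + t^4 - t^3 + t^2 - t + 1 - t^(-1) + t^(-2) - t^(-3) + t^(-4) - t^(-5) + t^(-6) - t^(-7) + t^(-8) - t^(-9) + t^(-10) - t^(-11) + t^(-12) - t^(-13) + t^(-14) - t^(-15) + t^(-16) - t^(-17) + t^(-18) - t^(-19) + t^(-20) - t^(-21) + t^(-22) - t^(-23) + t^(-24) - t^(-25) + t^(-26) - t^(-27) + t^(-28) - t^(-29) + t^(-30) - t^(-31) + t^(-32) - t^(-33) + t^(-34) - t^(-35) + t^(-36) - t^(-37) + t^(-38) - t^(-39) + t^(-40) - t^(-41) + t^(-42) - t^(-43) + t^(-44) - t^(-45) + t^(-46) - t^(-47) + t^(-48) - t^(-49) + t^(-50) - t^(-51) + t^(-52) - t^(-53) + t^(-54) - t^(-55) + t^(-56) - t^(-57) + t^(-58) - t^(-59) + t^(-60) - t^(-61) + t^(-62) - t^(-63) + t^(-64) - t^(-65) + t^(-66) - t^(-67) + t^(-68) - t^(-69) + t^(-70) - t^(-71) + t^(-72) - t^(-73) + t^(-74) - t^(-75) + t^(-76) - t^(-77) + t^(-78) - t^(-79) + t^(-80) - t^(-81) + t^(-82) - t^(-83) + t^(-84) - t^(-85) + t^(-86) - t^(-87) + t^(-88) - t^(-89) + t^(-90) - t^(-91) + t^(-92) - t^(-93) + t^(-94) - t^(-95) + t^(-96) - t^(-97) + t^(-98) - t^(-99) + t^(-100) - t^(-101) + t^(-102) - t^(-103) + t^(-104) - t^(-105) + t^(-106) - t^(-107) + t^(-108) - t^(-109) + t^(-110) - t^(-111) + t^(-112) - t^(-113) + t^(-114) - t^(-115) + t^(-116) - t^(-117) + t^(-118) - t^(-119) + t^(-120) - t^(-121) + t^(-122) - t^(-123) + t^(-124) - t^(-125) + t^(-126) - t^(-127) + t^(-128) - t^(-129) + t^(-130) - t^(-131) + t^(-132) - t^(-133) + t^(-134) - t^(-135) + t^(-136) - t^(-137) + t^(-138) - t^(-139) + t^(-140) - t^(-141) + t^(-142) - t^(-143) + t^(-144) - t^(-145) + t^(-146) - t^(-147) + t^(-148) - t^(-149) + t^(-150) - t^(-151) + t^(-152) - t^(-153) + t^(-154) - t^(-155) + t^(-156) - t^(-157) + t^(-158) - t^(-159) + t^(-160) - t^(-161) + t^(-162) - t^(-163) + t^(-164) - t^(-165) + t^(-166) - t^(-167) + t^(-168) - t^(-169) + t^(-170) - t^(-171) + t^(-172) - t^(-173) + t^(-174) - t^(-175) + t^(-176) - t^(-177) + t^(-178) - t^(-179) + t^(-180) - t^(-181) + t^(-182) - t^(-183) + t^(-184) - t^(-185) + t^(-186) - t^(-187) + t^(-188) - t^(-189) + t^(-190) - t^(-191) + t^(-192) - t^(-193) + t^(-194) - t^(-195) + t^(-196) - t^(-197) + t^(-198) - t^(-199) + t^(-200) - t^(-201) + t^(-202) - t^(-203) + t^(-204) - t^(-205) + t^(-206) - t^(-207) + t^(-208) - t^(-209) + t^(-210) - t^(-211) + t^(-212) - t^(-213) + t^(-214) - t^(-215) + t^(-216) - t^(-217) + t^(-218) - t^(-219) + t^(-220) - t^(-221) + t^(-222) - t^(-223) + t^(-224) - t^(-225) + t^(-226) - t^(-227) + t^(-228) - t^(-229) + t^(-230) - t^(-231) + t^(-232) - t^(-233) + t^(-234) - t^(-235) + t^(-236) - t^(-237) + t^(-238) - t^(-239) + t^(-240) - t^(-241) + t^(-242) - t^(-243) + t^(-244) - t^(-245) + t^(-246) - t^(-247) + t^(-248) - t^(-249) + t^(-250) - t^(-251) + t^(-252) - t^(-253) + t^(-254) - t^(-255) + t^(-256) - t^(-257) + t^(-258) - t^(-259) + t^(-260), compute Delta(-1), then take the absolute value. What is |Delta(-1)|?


Step 1: The polynomial has 521 terms with alternating signs, exponents from 260 down to -260.
Step 2: Substitute t = -1. The i-th term has coefficient (-1)^i and exponent (m-i),
  so its value is (-1)^i * (-1)^(m-i) = (-1)^m = 1 for every i.
Step 3: All 521 terms equal 1, so Delta(-1) = 521 * (1) = 521
Step 4: |Delta(-1)| = 521

521


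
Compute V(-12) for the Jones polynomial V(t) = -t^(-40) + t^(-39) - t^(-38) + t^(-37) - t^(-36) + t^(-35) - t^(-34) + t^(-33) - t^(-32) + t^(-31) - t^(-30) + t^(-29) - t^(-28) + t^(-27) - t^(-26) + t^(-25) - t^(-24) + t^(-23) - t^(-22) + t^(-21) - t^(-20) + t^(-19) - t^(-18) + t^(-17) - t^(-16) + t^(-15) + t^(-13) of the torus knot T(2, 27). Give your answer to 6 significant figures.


Substituting t = -12 into V(t) = -t^(-40) + t^(-39) - t^(-38) + t^(-37) - t^(-36) + t^(-35) - t^(-34) + t^(-33) - t^(-32) + t^(-31) - t^(-30) + t^(-29) - t^(-28) + t^(-27) - t^(-26) + t^(-25) - t^(-24) + t^(-23) - t^(-22) + t^(-21) - t^(-20) + t^(-19) - t^(-18) + t^(-17) - t^(-16) + t^(-15) + t^(-13):
  (-)t^(-40) = -6.80378e-44
  (+)t^(-39) = -8.16453e-43
  (-)t^(-38) = -9.79744e-42
  (+)t^(-37) = -1.17569e-40
  (-)t^(-36) = -1.41083e-39
  (+)t^(-35) = -1.693e-38
  (-)t^(-34) = -2.0316e-37
  (+)t^(-33) = -2.43792e-36
  (-)t^(-32) = -2.9255e-35
  (+)t^(-31) = -3.5106e-34
  (-)t^(-30) = -4.21272e-33
  (+)t^(-29) = -5.05526e-32
  (-)t^(-28) = -6.06632e-31
  (+)t^(-27) = -7.27958e-30
  (-)t^(-26) = -8.7355e-29
  (+)t^(-25) = -1.04826e-27
  (-)t^(-24) = -1.25791e-26
  (+)t^(-23) = -1.50949e-25
  (-)t^(-22) = -1.81139e-24
  (+)t^(-21) = -2.17367e-23
  (-)t^(-20) = -2.60841e-22
  (+)t^(-19) = -3.13009e-21
  (-)t^(-18) = -3.7561e-20
  (+)t^(-17) = -4.50732e-19
  (-)t^(-16) = -5.40879e-18
  (+)t^(-15) = -6.49055e-17
  (+)t^(-13) = -9.34639e-15
Sum = (-6.80378e-44) + (-8.16453e-43) + (-9.79744e-42) + (-1.17569e-40) + (-1.41083e-39) + (-1.693e-38) + (-2.0316e-37) + (-2.43792e-36) + (-2.9255e-35) + (-3.5106e-34) + (-4.21272e-33) + (-5.05526e-32) + (-6.06632e-31) + (-7.27958e-30) + (-8.7355e-29) + (-1.04826e-27) + (-1.25791e-26) + (-1.50949e-25) + (-1.81139e-24) + (-2.17367e-23) + (-2.60841e-22) + (-3.13009e-21) + (-3.7561e-20) + (-4.50732e-19) + (-5.40879e-18) + (-6.49055e-17) + (-9.34639e-15)
= -9.417193868e-15
Rounded to 6 significant figures: -9.41719e-15

-9.41719e-15


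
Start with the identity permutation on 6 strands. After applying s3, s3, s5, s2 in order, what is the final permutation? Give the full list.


Starting with identity [1, 2, 3, 4, 5, 6].
Apply generators in sequence:
  After s3: [1, 2, 4, 3, 5, 6]
  After s3: [1, 2, 3, 4, 5, 6]
  After s5: [1, 2, 3, 4, 6, 5]
  After s2: [1, 3, 2, 4, 6, 5]
Final permutation: [1, 3, 2, 4, 6, 5]

[1, 3, 2, 4, 6, 5]


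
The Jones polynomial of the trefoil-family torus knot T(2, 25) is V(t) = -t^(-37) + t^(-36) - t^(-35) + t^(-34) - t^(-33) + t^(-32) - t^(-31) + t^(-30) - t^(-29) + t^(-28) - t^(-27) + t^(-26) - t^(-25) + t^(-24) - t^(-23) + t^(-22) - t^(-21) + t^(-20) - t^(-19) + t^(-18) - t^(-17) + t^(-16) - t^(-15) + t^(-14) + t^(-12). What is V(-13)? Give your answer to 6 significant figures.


Substituting t = -13 into V(t) = -t^(-37) + t^(-36) - t^(-35) + t^(-34) - t^(-33) + t^(-32) - t^(-31) + t^(-30) - t^(-29) + t^(-28) - t^(-27) + t^(-26) - t^(-25) + t^(-24) - t^(-23) + t^(-22) - t^(-21) + t^(-20) - t^(-19) + t^(-18) - t^(-17) + t^(-16) - t^(-15) + t^(-14) + t^(-12):
  (-)t^(-37) = 6.08269e-42
  (+)t^(-36) = 7.9075e-41
  (-)t^(-35) = 1.02798e-39
  (+)t^(-34) = 1.33637e-38
  (-)t^(-33) = 1.73728e-37
  (+)t^(-32) = 2.25846e-36
  (-)t^(-31) = 2.936e-35
  (+)t^(-30) = 3.8168e-34
  (-)t^(-29) = 4.96184e-33
  (+)t^(-28) = 6.45039e-32
  (-)t^(-27) = 8.38551e-31
  (+)t^(-26) = 1.09012e-29
  (-)t^(-25) = 1.41715e-28
  (+)t^(-24) = 1.8423e-27
  (-)t^(-23) = 2.39499e-26
  (+)t^(-22) = 3.11348e-25
  (-)t^(-21) = 4.04753e-24
  (+)t^(-20) = 5.26178e-23
  (-)t^(-19) = 6.84032e-22
  (+)t^(-18) = 8.89241e-21
  (-)t^(-17) = 1.15601e-19
  (+)t^(-16) = 1.50282e-18
  (-)t^(-15) = 1.95366e-17
  (+)t^(-14) = 2.53976e-16
  (+)t^(-12) = 4.2922e-14
Sum = (6.08269e-42) + (7.9075e-41) + (1.02798e-39) + (1.33637e-38) + (1.73728e-37) + (2.25846e-36) + (2.936e-35) + (3.8168e-34) + (4.96184e-33) + (6.45039e-32) + (8.38551e-31) + (1.09012e-29) + (1.41715e-28) + (1.8423e-27) + (2.39499e-26) + (3.11348e-25) + (4.04753e-24) + (5.26178e-23) + (6.84032e-22) + (8.89241e-21) + (1.15601e-19) + (1.50282e-18) + (1.95366e-17) + (2.53976e-16) + (4.2922e-14)
= 4.319712333e-14
Rounded to 6 significant figures: 4.31971e-14

4.31971e-14


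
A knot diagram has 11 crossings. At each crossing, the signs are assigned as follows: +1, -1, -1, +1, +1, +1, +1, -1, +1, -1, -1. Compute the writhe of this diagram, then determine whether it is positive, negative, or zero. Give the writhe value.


Step 1: Count positive crossings (+1).
Positive crossings: 6
Step 2: Count negative crossings (-1).
Negative crossings: 5
Step 3: Writhe = (positive) - (negative)
w = 6 - 5 = 1
Step 4: |w| = 1, and w is positive

1


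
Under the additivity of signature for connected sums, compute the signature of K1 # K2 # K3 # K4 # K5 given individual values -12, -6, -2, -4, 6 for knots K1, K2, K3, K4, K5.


The signature is additive under connected sum.
signature(K1 # K2 # K3 # K4 # K5) = (-12) + (-6) + (-2) + (-4) + (6)
= -18

-18


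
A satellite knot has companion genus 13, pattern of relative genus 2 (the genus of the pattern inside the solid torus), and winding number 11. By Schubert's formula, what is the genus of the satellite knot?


Schubert: g(satellite) = g_rel(pattern) + |winding| * g(companion),
where g_rel(pattern) is the genus of the pattern relative to the solid torus.
= 2 + 11 * 13
= 2 + 143 = 145

145


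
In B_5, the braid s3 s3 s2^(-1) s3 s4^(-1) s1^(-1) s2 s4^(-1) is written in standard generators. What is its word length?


The word length counts the number of generators (including inverses).
Listing each generator: s3, s3, s2^(-1), s3, s4^(-1), s1^(-1), s2, s4^(-1)
There are 8 generators in this braid word.

8


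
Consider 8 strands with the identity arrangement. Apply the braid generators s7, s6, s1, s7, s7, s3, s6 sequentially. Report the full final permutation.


Starting with identity [1, 2, 3, 4, 5, 6, 7, 8].
Apply generators in sequence:
  After s7: [1, 2, 3, 4, 5, 6, 8, 7]
  After s6: [1, 2, 3, 4, 5, 8, 6, 7]
  After s1: [2, 1, 3, 4, 5, 8, 6, 7]
  After s7: [2, 1, 3, 4, 5, 8, 7, 6]
  After s7: [2, 1, 3, 4, 5, 8, 6, 7]
  After s3: [2, 1, 4, 3, 5, 8, 6, 7]
  After s6: [2, 1, 4, 3, 5, 6, 8, 7]
Final permutation: [2, 1, 4, 3, 5, 6, 8, 7]

[2, 1, 4, 3, 5, 6, 8, 7]


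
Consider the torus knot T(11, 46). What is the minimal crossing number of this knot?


For a torus knot T(p, q) with gcd(p,q)=1,
the crossing number is min(p*(q-1), q*(p-1)).
p*(q-1) = 11*45 = 495
q*(p-1) = 46*10 = 460
min(495, 460) = 460

460


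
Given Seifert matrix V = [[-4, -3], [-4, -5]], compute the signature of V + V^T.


Step 1: V + V^T = [[-8, -7], [-7, -10]]
Step 2: trace = -18, det = 31
Step 3: Discriminant = (-18)^2 - 4*31 = 200
Step 4: Eigenvalues: -1.92893, -16.0711
Step 5: Signature = (# positive eigenvalues) - (# negative eigenvalues) = -2

-2


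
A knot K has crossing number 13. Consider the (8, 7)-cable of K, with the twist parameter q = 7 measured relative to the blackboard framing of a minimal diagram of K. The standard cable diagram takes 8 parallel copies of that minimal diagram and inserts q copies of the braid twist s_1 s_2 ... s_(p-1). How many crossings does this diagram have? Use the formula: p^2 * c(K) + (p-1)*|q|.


Step 1: Each of the c(K) crossings of the companion diagram becomes p*p = p^2 crossings among the p parallel strands, and each of the |q| twists s_1 s_2 ... s_(p-1) adds (p-1) crossings.
  Crossings = p^2 * c(K) + (p-1)*|q|
Step 2: = 8^2 * 13 + (8-1)*7
Step 3: = 64*13 + 7*7
Step 4: = 832 + 49 = 881

881


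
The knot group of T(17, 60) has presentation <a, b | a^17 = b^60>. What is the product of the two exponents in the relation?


The relation is a^17 = b^60.
Product of exponents = 17 * 60
= 1020

1020


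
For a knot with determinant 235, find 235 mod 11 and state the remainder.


Step 1: A knot is p-colorable if and only if p divides its determinant.
Step 2: Compute 235 mod 11.
235 = 21 * 11 + 4
Step 3: 235 mod 11 = 4
Step 4: The knot is 11-colorable: no

4


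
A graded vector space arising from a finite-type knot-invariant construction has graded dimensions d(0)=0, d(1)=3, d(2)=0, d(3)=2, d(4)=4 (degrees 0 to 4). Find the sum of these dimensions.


Total dimension = d(0) + d(1) + ... + d(4)
= 0 + 3 + 0 + 2 + 4
= 9

9


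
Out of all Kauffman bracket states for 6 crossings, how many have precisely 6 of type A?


We choose which 6 of 6 crossings get A-smoothings.
C(6, 6) = 6! / (6! * 0!)
= 1

1


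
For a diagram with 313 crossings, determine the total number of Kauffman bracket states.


Each crossing contributes 2 choices (A-smoothing or B-smoothing).
Total states = 2^313 = 16687398718132110018711107079449625895333629080911349765211262561111091607661254297054391304192

16687398718132110018711107079449625895333629080911349765211262561111091607661254297054391304192


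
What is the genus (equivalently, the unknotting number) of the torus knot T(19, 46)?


For a torus knot T(p,q), both the unknotting number and genus equal (p-1)(q-1)/2.
= (19-1)(46-1)/2
= 18*45/2
= 810/2 = 405

405


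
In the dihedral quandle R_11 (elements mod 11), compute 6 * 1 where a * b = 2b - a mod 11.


6 * 1 = 2*1 - 6 mod 11
= 2 - 6 mod 11
= -4 mod 11 = 7

7


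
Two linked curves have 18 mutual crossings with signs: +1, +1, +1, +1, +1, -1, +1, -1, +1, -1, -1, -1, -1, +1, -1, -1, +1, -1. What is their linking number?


Step 1: Count positive crossings: 9
Step 2: Count negative crossings: 9
Step 3: Sum of signs = 9 - 9 = 0
Step 4: Linking number = sum/2 = 0/2 = 0

0


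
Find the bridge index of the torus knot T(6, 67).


The bridge number of T(p,q) is min(p,q).
min(6, 67) = 6

6


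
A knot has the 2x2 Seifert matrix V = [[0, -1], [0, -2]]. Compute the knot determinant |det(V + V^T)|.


Step 1: Form V + V^T where V = [[0, -1], [0, -2]]
  V^T = [[0, 0], [-1, -2]]
  V + V^T = [[0, -1], [-1, -4]]
Step 2: det(V + V^T) = 0*(-4) - (-1)*(-1)
  = 0 - 1 = -1
Step 3: Knot determinant = |det(V + V^T)| = |-1| = 1

1


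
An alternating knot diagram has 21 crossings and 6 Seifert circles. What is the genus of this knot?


For alternating knots, g = (c - s + 1)/2.
= (21 - 6 + 1)/2
= 16/2 = 8

8


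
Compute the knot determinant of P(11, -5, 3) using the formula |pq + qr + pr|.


Step 1: Compute pq + qr + pr.
pq = 11*(-5) = -55
qr = (-5)*3 = -15
pr = 11*3 = 33
pq + qr + pr = -55 + (-15) + 33 = -37
Step 2: Take absolute value.
det(P(11,-5,3)) = |-37| = 37

37


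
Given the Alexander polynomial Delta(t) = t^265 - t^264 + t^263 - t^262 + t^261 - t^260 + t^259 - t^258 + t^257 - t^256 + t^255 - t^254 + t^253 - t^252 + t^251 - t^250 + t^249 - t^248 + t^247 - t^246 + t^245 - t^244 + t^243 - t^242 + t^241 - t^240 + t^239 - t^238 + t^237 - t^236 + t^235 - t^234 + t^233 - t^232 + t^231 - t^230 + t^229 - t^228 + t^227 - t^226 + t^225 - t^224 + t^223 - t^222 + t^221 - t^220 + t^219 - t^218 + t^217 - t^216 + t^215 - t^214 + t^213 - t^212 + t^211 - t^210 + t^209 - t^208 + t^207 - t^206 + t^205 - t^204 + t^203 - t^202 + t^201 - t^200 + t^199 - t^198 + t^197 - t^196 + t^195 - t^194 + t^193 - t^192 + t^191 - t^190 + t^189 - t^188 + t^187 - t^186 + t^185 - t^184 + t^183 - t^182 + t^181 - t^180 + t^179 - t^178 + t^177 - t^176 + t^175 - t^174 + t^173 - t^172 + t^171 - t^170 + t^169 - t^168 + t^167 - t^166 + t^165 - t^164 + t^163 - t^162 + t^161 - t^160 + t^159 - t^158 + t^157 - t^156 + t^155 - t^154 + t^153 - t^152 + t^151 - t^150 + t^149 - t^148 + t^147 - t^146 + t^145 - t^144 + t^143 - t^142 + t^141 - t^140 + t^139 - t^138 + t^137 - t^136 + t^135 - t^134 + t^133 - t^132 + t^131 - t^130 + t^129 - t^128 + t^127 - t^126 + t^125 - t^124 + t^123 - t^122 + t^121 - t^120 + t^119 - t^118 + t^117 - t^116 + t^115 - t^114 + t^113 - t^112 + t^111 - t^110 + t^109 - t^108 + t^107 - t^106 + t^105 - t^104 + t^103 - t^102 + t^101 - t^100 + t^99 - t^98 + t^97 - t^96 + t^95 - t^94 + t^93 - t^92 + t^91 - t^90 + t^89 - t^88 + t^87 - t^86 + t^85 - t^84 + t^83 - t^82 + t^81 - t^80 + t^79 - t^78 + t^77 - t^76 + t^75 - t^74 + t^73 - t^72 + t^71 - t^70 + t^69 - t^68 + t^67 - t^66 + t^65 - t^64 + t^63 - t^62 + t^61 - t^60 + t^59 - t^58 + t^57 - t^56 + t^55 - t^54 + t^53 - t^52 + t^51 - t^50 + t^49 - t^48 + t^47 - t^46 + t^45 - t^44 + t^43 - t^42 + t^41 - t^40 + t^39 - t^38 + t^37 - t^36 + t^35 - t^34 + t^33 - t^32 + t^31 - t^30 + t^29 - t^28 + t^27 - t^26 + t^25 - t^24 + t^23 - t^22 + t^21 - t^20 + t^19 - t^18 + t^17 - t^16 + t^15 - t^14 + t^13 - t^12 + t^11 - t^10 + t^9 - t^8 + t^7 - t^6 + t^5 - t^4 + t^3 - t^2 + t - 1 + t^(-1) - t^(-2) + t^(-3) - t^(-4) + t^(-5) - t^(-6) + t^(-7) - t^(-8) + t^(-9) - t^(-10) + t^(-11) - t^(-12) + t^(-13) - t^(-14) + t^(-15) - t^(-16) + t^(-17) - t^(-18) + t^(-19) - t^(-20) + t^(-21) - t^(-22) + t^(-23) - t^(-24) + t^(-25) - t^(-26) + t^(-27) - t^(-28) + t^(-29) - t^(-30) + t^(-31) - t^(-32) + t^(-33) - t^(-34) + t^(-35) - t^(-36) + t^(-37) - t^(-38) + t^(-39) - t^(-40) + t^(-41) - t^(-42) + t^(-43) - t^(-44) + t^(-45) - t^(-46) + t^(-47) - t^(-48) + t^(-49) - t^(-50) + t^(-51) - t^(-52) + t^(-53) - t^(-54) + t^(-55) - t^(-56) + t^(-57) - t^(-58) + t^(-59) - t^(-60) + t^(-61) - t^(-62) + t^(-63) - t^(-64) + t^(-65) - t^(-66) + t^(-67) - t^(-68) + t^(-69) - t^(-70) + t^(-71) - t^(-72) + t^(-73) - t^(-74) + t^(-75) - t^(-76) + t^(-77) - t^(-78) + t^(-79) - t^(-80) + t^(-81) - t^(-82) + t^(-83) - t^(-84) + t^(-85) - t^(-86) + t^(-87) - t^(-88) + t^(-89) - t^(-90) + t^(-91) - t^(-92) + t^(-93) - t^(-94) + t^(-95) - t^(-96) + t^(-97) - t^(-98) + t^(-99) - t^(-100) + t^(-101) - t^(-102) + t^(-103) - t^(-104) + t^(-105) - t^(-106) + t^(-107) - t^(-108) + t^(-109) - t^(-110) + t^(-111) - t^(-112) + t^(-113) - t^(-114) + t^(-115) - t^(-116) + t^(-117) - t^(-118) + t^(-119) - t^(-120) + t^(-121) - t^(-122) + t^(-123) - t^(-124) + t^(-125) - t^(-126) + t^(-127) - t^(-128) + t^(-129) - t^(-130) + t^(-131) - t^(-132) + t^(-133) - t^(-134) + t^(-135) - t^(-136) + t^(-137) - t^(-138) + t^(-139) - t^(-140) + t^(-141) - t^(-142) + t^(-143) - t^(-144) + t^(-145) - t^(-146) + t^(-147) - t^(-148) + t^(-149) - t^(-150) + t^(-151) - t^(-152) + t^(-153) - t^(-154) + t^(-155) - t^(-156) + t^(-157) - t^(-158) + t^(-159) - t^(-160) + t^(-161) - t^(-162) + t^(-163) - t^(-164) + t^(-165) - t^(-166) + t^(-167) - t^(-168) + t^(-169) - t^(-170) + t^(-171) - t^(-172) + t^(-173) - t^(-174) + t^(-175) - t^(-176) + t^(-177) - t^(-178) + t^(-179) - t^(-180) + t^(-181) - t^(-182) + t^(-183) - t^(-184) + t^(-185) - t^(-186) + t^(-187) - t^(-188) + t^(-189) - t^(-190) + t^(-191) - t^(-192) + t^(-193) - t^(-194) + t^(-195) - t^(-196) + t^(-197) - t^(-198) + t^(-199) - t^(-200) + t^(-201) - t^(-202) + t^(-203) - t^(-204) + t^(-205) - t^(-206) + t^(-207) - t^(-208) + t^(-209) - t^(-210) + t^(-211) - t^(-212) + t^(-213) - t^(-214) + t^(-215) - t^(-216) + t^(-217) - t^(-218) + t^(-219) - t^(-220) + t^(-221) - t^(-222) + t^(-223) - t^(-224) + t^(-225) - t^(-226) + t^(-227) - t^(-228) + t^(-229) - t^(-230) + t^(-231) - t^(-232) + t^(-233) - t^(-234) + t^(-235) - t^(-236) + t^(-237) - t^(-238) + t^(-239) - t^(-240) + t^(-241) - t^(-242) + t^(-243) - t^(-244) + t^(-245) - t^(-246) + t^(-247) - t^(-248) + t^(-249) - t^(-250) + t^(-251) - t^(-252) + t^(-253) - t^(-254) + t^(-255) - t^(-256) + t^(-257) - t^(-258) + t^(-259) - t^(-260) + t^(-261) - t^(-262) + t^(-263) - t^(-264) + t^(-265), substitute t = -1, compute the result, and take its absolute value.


Step 1: The polynomial has 531 terms with alternating signs, exponents from 265 down to -265.
Step 2: Substitute t = -1. The i-th term has coefficient (-1)^i and exponent (m-i),
  so its value is (-1)^i * (-1)^(m-i) = (-1)^m = -1 for every i.
Step 3: All 531 terms equal -1, so Delta(-1) = 531 * (-1) = -531
Step 4: |Delta(-1)| = 531

531


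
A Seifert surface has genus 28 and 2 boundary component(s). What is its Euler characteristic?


chi = 2 - 2g - b
= 2 - 2*28 - 2
= 2 - 56 - 2 = -56

-56


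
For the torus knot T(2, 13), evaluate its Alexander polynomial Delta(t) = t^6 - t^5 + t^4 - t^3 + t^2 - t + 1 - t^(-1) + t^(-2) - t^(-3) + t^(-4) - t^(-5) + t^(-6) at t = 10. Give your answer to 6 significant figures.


Substituting t = 10 into Delta(t) = t^6 - t^5 + t^4 - t^3 + t^2 - t + 1 - t^(-1) + t^(-2) - t^(-3) + t^(-4) - t^(-5) + t^(-6):
Term values: (1000000) + (-100000) + (10000) + (-1000) + (100) + (-10) + (1) + (-0.1) + (0.01) + (-0.001) + (0.0001) + (-1e-05) + (1e-06)
Sum = 909090.9091
Rounded to 6 significant figures: 909091

909091


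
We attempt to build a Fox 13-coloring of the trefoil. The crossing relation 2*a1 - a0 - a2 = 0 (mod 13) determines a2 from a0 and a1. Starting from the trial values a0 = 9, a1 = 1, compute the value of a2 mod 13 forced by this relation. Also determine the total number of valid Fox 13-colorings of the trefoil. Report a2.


Step 1: Apply the given crossing relation 2*a1 - a0 - a2 = 0 (mod 13).
  a2 = 2*a1 - a0 mod 13
  a2 = 2*1 - 9 mod 13
  a2 = 2 - 9 mod 13
  a2 = -7 mod 13 = 6
Step 2: The trefoil has determinant 3.
  Number of Fox p-colorings (p prime) is p^2 if p = 3, else p.
  Since 13 does not divide 3, only trivial (constant) colorings exist.
  (So the trial a0 = 9, a1 = 1 with a0 != a1 does NOT extend to a valid coloring of the whole trefoil: the other two crossing relations require 3*(a1 - a0) = 0 (mod 13), which fails.)
  Total colorings = 13
Step 3: a2 = 6, total Fox 13-colorings = 13

6


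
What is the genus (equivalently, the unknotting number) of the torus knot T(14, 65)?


For a torus knot T(p,q), both the unknotting number and genus equal (p-1)(q-1)/2.
= (14-1)(65-1)/2
= 13*64/2
= 832/2 = 416

416


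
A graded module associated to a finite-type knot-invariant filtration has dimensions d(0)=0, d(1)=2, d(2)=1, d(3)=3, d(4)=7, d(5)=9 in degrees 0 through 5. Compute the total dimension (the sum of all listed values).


Total dimension = d(0) + d(1) + ... + d(5)
= 0 + 2 + 1 + 3 + 7 + 9
= 22

22


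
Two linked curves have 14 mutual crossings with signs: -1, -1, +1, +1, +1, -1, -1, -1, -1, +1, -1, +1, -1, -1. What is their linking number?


Step 1: Count positive crossings: 5
Step 2: Count negative crossings: 9
Step 3: Sum of signs = 5 - 9 = -4
Step 4: Linking number = sum/2 = -4/2 = -2

-2


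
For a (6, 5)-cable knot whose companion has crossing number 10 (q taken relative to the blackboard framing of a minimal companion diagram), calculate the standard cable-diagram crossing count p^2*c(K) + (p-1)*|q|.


Step 1: Each of the c(K) crossings of the companion diagram becomes p*p = p^2 crossings among the p parallel strands, and each of the |q| twists s_1 s_2 ... s_(p-1) adds (p-1) crossings.
  Crossings = p^2 * c(K) + (p-1)*|q|
Step 2: = 6^2 * 10 + (6-1)*5
Step 3: = 36*10 + 5*5
Step 4: = 360 + 25 = 385

385


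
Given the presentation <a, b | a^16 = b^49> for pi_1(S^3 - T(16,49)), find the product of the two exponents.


The relation is a^16 = b^49.
Product of exponents = 16 * 49
= 784

784


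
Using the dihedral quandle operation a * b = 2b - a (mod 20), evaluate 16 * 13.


16 * 13 = 2*13 - 16 mod 20
= 26 - 16 mod 20
= 10 mod 20 = 10

10


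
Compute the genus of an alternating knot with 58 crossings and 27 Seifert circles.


For alternating knots, g = (c - s + 1)/2.
= (58 - 27 + 1)/2
= 32/2 = 16

16


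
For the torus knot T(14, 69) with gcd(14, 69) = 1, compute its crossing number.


For a torus knot T(p, q) with gcd(p,q)=1,
the crossing number is min(p*(q-1), q*(p-1)).
p*(q-1) = 14*68 = 952
q*(p-1) = 69*13 = 897
min(952, 897) = 897

897


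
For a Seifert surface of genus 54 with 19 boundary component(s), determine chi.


chi = 2 - 2g - b
= 2 - 2*54 - 19
= 2 - 108 - 19 = -125

-125


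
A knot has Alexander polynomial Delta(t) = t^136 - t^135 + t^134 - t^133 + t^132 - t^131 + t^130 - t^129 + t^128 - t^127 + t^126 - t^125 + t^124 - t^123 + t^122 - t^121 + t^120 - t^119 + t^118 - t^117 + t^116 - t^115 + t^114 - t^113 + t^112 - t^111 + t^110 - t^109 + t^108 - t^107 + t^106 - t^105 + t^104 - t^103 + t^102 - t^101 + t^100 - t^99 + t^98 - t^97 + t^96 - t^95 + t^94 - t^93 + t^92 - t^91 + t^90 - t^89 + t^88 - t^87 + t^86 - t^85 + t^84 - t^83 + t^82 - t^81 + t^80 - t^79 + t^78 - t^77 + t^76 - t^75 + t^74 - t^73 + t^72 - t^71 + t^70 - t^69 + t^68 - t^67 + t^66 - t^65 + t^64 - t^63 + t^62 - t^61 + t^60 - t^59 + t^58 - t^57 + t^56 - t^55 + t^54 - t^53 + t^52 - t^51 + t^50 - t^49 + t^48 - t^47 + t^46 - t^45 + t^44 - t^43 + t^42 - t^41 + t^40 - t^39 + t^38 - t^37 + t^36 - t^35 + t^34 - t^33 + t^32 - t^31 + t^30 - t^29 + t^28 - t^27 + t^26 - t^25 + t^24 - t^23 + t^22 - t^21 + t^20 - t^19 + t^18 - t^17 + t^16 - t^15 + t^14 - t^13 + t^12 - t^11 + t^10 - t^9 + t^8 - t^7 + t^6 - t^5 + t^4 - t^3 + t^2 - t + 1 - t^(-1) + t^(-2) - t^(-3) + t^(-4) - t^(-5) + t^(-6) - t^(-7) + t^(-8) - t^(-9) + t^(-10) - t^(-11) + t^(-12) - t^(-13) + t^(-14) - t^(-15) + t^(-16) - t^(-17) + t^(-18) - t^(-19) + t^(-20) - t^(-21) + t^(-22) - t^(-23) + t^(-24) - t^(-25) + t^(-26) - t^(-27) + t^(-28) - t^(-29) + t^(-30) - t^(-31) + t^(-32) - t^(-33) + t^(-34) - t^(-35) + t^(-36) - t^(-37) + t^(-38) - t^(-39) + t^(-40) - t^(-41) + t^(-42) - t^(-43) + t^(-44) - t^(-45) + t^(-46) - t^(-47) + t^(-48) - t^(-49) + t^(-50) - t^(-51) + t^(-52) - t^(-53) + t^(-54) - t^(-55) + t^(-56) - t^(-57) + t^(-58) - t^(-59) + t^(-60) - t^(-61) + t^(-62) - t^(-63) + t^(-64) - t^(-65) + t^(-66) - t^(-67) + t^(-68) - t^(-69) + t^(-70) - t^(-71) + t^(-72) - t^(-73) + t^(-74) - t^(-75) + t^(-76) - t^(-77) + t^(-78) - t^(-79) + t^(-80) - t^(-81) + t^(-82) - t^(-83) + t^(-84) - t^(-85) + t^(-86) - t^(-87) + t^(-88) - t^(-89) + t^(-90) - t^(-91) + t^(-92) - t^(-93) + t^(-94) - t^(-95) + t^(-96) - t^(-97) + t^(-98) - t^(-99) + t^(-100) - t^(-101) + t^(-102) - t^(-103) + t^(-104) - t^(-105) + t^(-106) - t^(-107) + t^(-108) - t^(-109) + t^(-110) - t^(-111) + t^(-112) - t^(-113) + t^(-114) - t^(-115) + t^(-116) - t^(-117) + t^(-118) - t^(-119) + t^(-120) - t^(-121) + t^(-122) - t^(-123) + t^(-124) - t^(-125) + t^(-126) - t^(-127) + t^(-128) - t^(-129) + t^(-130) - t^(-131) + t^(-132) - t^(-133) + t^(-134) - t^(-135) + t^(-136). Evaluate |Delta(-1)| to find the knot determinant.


Step 1: The polynomial has 273 terms with alternating signs, exponents from 136 down to -136.
Step 2: Substitute t = -1. The i-th term has coefficient (-1)^i and exponent (m-i),
  so its value is (-1)^i * (-1)^(m-i) = (-1)^m = 1 for every i.
Step 3: All 273 terms equal 1, so Delta(-1) = 273 * (1) = 273
Step 4: |Delta(-1)| = 273

273


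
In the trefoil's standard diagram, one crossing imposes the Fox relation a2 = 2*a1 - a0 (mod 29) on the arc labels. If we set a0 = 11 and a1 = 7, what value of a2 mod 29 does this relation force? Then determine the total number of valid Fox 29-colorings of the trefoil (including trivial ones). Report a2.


Step 1: Apply the given crossing relation 2*a1 - a0 - a2 = 0 (mod 29).
  a2 = 2*a1 - a0 mod 29
  a2 = 2*7 - 11 mod 29
  a2 = 14 - 11 mod 29
  a2 = 3 mod 29 = 3
Step 2: The trefoil has determinant 3.
  Number of Fox p-colorings (p prime) is p^2 if p = 3, else p.
  Since 29 does not divide 3, only trivial (constant) colorings exist.
  (So the trial a0 = 11, a1 = 7 with a0 != a1 does NOT extend to a valid coloring of the whole trefoil: the other two crossing relations require 3*(a1 - a0) = 0 (mod 29), which fails.)
  Total colorings = 29
Step 3: a2 = 3, total Fox 29-colorings = 29

3


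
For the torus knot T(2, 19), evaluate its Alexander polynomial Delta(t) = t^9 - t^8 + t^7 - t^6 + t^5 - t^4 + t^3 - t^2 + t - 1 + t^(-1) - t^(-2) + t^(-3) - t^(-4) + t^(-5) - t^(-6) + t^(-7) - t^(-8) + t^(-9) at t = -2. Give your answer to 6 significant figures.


Substituting t = -2 into Delta(t) = t^9 - t^8 + t^7 - t^6 + t^5 - t^4 + t^3 - t^2 + t - 1 + t^(-1) - t^(-2) + t^(-3) - t^(-4) + t^(-5) - t^(-6) + t^(-7) - t^(-8) + t^(-9):
Term values: (-512) + (-256) + (-128) + (-64) + (-32) + (-16) + (-8) + (-4) + (-2) + (-1) + (-0.5) + (-0.25) + (-0.125) + (-0.0625) + (-0.03125) + (-0.015625) + (-0.0078125) + (-0.00390625) + (-0.00195312)
Sum = -1023.998047
Rounded to 6 significant figures: -1024

-1024


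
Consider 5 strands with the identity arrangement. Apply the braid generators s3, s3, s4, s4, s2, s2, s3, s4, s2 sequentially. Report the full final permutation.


Starting with identity [1, 2, 3, 4, 5].
Apply generators in sequence:
  After s3: [1, 2, 4, 3, 5]
  After s3: [1, 2, 3, 4, 5]
  After s4: [1, 2, 3, 5, 4]
  After s4: [1, 2, 3, 4, 5]
  After s2: [1, 3, 2, 4, 5]
  After s2: [1, 2, 3, 4, 5]
  After s3: [1, 2, 4, 3, 5]
  After s4: [1, 2, 4, 5, 3]
  After s2: [1, 4, 2, 5, 3]
Final permutation: [1, 4, 2, 5, 3]

[1, 4, 2, 5, 3]


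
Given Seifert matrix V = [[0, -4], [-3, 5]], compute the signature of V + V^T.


Step 1: V + V^T = [[0, -7], [-7, 10]]
Step 2: trace = 10, det = -49
Step 3: Discriminant = 10^2 - 4*(-49) = 296
Step 4: Eigenvalues: 13.6023, -3.60233
Step 5: Signature = (# positive eigenvalues) - (# negative eigenvalues) = 0

0


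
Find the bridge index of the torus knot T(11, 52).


The bridge number of T(p,q) is min(p,q).
min(11, 52) = 11

11


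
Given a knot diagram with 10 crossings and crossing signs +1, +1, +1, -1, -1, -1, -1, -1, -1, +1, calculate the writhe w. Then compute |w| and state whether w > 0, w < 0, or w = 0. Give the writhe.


Step 1: Count positive crossings (+1).
Positive crossings: 4
Step 2: Count negative crossings (-1).
Negative crossings: 6
Step 3: Writhe = (positive) - (negative)
w = 4 - 6 = -2
Step 4: |w| = 2, and w is negative

-2


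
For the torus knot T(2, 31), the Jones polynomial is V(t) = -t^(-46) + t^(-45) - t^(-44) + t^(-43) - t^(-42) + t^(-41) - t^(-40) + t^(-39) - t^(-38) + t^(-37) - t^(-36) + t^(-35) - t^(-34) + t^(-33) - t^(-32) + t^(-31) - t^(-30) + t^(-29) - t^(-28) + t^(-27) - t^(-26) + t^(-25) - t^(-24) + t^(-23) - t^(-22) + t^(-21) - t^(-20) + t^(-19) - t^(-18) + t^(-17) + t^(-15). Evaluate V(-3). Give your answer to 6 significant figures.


Substituting t = -3 into V(t) = -t^(-46) + t^(-45) - t^(-44) + t^(-43) - t^(-42) + t^(-41) - t^(-40) + t^(-39) - t^(-38) + t^(-37) - t^(-36) + t^(-35) - t^(-34) + t^(-33) - t^(-32) + t^(-31) - t^(-30) + t^(-29) - t^(-28) + t^(-27) - t^(-26) + t^(-25) - t^(-24) + t^(-23) - t^(-22) + t^(-21) - t^(-20) + t^(-19) - t^(-18) + t^(-17) + t^(-15):
  (-)t^(-46) = -1.12829e-22
  (+)t^(-45) = -3.38488e-22
  (-)t^(-44) = -1.01546e-21
  (+)t^(-43) = -3.04639e-21
  (-)t^(-42) = -9.13918e-21
  (+)t^(-41) = -2.74175e-20
  (-)t^(-40) = -8.22526e-20
  (+)t^(-39) = -2.46758e-19
  (-)t^(-38) = -7.40274e-19
  (+)t^(-37) = -2.22082e-18
  (-)t^(-36) = -6.66246e-18
  (+)t^(-35) = -1.99874e-17
  (-)t^(-34) = -5.99622e-17
  (+)t^(-33) = -1.79887e-16
  (-)t^(-32) = -5.3966e-16
  (+)t^(-31) = -1.61898e-15
  (-)t^(-30) = -4.85694e-15
  (+)t^(-29) = -1.45708e-14
  (-)t^(-28) = -4.37124e-14
  (+)t^(-27) = -1.31137e-13
  (-)t^(-26) = -3.93412e-13
  (+)t^(-25) = -1.18024e-12
  (-)t^(-24) = -3.54071e-12
  (+)t^(-23) = -1.06221e-11
  (-)t^(-22) = -3.18664e-11
  (+)t^(-21) = -9.55991e-11
  (-)t^(-20) = -2.86797e-10
  (+)t^(-19) = -8.60392e-10
  (-)t^(-18) = -2.58117e-09
  (+)t^(-17) = -7.74352e-09
  (+)t^(-15) = -6.96917e-08
Sum = (-1.12829e-22) + (-3.38488e-22) + (-1.01546e-21) + (-3.04639e-21) + (-9.13918e-21) + (-2.74175e-20) + (-8.22526e-20) + (-2.46758e-19) + (-7.40274e-19) + (-2.22082e-18) + (-6.66246e-18) + (-1.99874e-17) + (-5.99622e-17) + (-1.79887e-16) + (-5.3966e-16) + (-1.61898e-15) + (-4.85694e-15) + (-1.45708e-14) + (-4.37124e-14) + (-1.31137e-13) + (-3.93412e-13) + (-1.18024e-12) + (-3.54071e-12) + (-1.06221e-11) + (-3.18664e-11) + (-9.55991e-11) + (-2.86797e-10) + (-8.60392e-10) + (-2.58117e-09) + (-7.74352e-09) + (-6.96917e-08)
= -8.130700594e-08
Rounded to 6 significant figures: -8.1307e-08

-8.1307e-08


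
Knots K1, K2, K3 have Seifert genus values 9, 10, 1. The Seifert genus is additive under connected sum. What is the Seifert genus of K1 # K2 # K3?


The Seifert genus is additive under connected sum.
Seifert genus(K1 # K2 # K3) = (9) + (10) + (1)
= 20

20


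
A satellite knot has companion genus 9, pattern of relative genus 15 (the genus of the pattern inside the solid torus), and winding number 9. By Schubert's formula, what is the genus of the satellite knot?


Schubert: g(satellite) = g_rel(pattern) + |winding| * g(companion),
where g_rel(pattern) is the genus of the pattern relative to the solid torus.
= 15 + 9 * 9
= 15 + 81 = 96

96


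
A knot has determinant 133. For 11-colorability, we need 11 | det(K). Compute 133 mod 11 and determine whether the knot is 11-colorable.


Step 1: A knot is p-colorable if and only if p divides its determinant.
Step 2: Compute 133 mod 11.
133 = 12 * 11 + 1
Step 3: 133 mod 11 = 1
Step 4: The knot is 11-colorable: no

1


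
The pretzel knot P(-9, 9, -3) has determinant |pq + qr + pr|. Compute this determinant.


Step 1: Compute pq + qr + pr.
pq = (-9)*9 = -81
qr = 9*(-3) = -27
pr = (-9)*(-3) = 27
pq + qr + pr = -81 + (-27) + 27 = -81
Step 2: Take absolute value.
det(P(-9,9,-3)) = |-81| = 81

81


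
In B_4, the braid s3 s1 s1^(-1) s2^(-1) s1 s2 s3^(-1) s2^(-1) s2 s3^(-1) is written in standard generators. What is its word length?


The word length counts the number of generators (including inverses).
Listing each generator: s3, s1, s1^(-1), s2^(-1), s1, s2, s3^(-1), s2^(-1), s2, s3^(-1)
There are 10 generators in this braid word.

10


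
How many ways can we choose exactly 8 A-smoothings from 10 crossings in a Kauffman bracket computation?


We choose which 8 of 10 crossings get A-smoothings.
C(10, 8) = 10! / (8! * 2!)
= 45

45


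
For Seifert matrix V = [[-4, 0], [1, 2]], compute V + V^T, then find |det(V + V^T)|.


Step 1: Form V + V^T where V = [[-4, 0], [1, 2]]
  V^T = [[-4, 1], [0, 2]]
  V + V^T = [[-8, 1], [1, 4]]
Step 2: det(V + V^T) = (-8)*4 - 1*1
  = -32 - 1 = -33
Step 3: Knot determinant = |det(V + V^T)| = |-33| = 33

33
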